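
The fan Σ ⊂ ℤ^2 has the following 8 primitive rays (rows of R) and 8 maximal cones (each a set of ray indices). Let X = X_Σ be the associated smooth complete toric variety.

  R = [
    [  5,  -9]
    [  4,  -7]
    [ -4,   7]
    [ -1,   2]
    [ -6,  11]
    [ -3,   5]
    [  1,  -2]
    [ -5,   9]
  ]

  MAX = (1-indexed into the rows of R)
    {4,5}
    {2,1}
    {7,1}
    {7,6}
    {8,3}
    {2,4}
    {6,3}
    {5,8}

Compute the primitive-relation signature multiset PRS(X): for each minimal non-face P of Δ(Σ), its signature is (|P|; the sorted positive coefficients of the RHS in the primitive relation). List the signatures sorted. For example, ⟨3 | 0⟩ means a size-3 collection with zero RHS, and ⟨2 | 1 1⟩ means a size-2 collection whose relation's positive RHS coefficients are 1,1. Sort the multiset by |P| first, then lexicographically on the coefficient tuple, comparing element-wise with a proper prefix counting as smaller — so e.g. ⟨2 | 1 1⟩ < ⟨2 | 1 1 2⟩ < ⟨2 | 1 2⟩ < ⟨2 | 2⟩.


Δ(Σ) — 8 vertices, 20 min non-faces:

  P = {1,8}:  v_{1} + v_{8} = 0  ⟹  sig = ⟨2 | 0⟩
  P = {2,3}:  v_{2} + v_{3} = 0  ⟹  sig = ⟨2 | 0⟩
  P = {4,7}:  v_{4} + v_{7} = 0  ⟹  sig = ⟨2 | 0⟩
  P = {1,3}:  v_{1} + v_{3} = v_{7}  ⟹  sig = ⟨2 | 1⟩
  P = {1,4}:  v_{1} + v_{4} = v_{2}  ⟹  sig = ⟨2 | 1⟩
  P = {1,5}:  v_{1} + v_{5} = v_{4}  ⟹  sig = ⟨2 | 1⟩
  P = {2,6}:  v_{2} + v_{6} = v_{7}  ⟹  sig = ⟨2 | 1⟩
  P = {2,7}:  v_{2} + v_{7} = v_{1}  ⟹  sig = ⟨2 | 1⟩
  P = {2,8}:  v_{2} + v_{8} = v_{4}  ⟹  sig = ⟨2 | 1⟩
  P = {3,4}:  v_{3} + v_{4} = v_{8}  ⟹  sig = ⟨2 | 1⟩
  P = {3,7}:  v_{3} + v_{7} = v_{6}  ⟹  sig = ⟨2 | 1⟩
  P = {4,6}:  v_{4} + v_{6} = v_{3}  ⟹  sig = ⟨2 | 1⟩
  P = {4,8}:  v_{4} + v_{8} = v_{5}  ⟹  sig = ⟨2 | 1⟩
  P = {5,7}:  v_{5} + v_{7} = v_{8}  ⟹  sig = ⟨2 | 1⟩
  P = {7,8}:  v_{7} + v_{8} = v_{3}  ⟹  sig = ⟨2 | 1⟩
  P = {5,6}:  v_{5} + v_{6} = v_{3} + v_{8}  ⟹  sig = ⟨2 | 1 1⟩
  P = {1,6}:  v_{1} + v_{6} = 2·v_{7}  ⟹  sig = ⟨2 | 2⟩
  P = {2,5}:  v_{2} + v_{5} = 2·v_{4}  ⟹  sig = ⟨2 | 2⟩
  P = {3,5}:  v_{3} + v_{5} = 2·v_{8}  ⟹  sig = ⟨2 | 2⟩
  P = {6,8}:  v_{6} + v_{8} = 2·v_{3}  ⟹  sig = ⟨2 | 2⟩

Signatures (|P|; sorted positive RHS coefficients), sorted:
[⟨2 | 0⟩, ⟨2 | 0⟩, ⟨2 | 0⟩, ⟨2 | 1⟩, ⟨2 | 1⟩, ⟨2 | 1⟩, ⟨2 | 1⟩, ⟨2 | 1⟩, ⟨2 | 1⟩, ⟨2 | 1⟩, ⟨2 | 1⟩, ⟨2 | 1⟩, ⟨2 | 1⟩, ⟨2 | 1⟩, ⟨2 | 1⟩, ⟨2 | 1 1⟩, ⟨2 | 2⟩, ⟨2 | 2⟩, ⟨2 | 2⟩, ⟨2 | 2⟩]


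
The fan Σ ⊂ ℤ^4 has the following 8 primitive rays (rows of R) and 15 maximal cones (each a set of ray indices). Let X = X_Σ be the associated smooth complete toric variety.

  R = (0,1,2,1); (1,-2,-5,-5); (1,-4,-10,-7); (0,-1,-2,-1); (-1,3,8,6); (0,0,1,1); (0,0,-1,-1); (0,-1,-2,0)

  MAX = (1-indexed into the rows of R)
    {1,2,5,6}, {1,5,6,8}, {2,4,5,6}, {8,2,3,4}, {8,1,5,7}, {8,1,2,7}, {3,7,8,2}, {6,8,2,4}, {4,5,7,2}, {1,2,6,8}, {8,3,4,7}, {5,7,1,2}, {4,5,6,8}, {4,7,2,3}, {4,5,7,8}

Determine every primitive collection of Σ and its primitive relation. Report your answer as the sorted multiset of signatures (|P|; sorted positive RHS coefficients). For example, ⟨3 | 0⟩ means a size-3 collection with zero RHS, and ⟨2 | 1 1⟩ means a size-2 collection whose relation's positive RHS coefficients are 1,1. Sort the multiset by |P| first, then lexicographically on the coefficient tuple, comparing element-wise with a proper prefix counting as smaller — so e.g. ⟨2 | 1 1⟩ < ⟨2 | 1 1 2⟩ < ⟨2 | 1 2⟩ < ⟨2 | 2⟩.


Σ has 7 primitive collections:

  P={1,4}:  v_{1} + v_{4} = 0  ⇒ sig = ⟨2 | 0⟩
  P={6,7}:  v_{6} + v_{7} = 0  ⇒ sig = ⟨2 | 0⟩
  P={3,5}:  v_{3} + v_{5} = v_{4}  ⇒ sig = ⟨2 | 1⟩
  P={1,3}:  v_{1} + v_{3} = v_{2} + v_{7} + v_{8}  ⇒ sig = ⟨2 | 1 1 1⟩
  P={3,6}:  v_{3} + v_{6} = v_{2} + v_{4} + v_{8}  ⇒ sig = ⟨2 | 1 1 1⟩
  P={2,5,8}:  v_{2} + v_{5} + v_{8} = v_{6}  ⇒ sig = ⟨3 | 1⟩
  P={2,4,7,8}:  v_{2} + v_{4} + v_{7} + v_{8} = v_{3}  ⇒ sig = ⟨4 | 1⟩

Sorted signature multiset PRS(X):
[⟨2 | 0⟩, ⟨2 | 0⟩, ⟨2 | 1⟩, ⟨2 | 1 1 1⟩, ⟨2 | 1 1 1⟩, ⟨3 | 1⟩, ⟨4 | 1⟩]


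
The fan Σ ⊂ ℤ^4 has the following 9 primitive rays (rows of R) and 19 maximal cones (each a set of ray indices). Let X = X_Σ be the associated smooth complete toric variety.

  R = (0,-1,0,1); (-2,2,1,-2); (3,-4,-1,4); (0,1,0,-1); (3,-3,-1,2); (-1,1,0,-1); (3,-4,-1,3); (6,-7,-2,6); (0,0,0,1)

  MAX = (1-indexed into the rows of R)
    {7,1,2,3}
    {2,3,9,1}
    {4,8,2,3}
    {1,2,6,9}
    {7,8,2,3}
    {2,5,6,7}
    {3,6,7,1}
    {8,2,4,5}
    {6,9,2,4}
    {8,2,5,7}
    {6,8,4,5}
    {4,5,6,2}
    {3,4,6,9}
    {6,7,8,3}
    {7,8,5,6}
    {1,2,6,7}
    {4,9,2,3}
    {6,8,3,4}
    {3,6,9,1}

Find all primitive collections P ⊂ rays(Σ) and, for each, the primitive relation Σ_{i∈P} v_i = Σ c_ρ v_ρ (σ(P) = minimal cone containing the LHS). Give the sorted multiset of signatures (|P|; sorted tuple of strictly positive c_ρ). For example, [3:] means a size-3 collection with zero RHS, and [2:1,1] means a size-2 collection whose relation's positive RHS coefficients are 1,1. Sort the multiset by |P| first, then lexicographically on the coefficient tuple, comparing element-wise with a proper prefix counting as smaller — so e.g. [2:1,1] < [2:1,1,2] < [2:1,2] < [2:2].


The 10 primitive collections of Σ (r=9, n=4):

  • {1,4}:  v_{1} + v_{4} = 0  ⟹  sig = [2:]
  • {1,5}:  v_{1} + v_{5} = v_{7}  ⟹  sig = [2:1]
  • {3,5}:  v_{3} + v_{5} = v_{8}  ⟹  sig = [2:1]
  • {4,7}:  v_{4} + v_{7} = v_{5}  ⟹  sig = [2:1]
  • {7,9}:  v_{7} + v_{9} = v_{3}  ⟹  sig = [2:1]
  • {1,8}:  v_{1} + v_{8} = v_{3} + v_{7}  ⟹  sig = [2:1,1]
  • {5,9}:  v_{5} + v_{9} = v_{3} + v_{4}  ⟹  sig = [2:1,1]
  • {8,9}:  v_{8} + v_{9} = 2·v_{3} + v_{4}  ⟹  sig = [2:1,2]
  • {2,3,6}:  v_{2} + v_{3} + v_{6} = v_{1}  ⟹  sig = [3:1]
  • {2,6,8}:  v_{2} + v_{6} + v_{8} = v_{7}  ⟹  sig = [3:1]

so the primitive-relation signature multiset is
    |P|=2: 8 collections, coeffs (), (1), (1), (1), (1), (1,1), (1,1), (1,2)
    |P|=3: 2 collections, coeffs (1), (1)


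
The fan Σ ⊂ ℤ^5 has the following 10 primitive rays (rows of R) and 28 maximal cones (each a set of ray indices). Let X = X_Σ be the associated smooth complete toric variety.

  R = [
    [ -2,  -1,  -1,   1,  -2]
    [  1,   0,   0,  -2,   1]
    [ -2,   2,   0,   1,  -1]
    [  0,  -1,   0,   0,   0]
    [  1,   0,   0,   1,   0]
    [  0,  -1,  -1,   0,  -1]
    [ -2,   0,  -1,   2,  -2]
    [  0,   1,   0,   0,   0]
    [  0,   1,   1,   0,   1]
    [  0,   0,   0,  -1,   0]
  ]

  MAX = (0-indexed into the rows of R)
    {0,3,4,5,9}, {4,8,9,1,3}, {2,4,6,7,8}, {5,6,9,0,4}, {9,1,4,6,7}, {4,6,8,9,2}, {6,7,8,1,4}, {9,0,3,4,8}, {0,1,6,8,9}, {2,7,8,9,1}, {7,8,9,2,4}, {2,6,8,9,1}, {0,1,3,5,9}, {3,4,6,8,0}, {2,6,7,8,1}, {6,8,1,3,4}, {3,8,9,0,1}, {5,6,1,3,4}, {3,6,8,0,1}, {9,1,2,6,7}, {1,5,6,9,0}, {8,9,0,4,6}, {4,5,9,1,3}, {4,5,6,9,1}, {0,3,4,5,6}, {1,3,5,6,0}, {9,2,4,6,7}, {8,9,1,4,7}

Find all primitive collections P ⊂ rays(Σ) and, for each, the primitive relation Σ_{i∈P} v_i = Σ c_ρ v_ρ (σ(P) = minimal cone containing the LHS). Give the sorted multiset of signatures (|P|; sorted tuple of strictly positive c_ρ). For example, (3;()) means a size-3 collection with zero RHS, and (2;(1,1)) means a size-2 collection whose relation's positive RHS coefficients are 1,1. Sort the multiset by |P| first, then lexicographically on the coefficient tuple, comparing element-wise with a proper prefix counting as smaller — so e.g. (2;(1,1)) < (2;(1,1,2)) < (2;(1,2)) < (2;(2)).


Primitive collections (12):

  {3,7}:  v_{3} + v_{7} = 0 — sig = (2;())
  {5,8}:  v_{5} + v_{8} = 0 — sig = (2;())
  {0,7}:  v_{0} + v_{7} = v_{6} + v_{9} — sig = (2;(1,1))
  {2,3}:  v_{2} + v_{3} = v_{6} + v_{8} + v_{9} — sig = (2;(1,1,1))
  {2,5}:  v_{2} + v_{5} = v_{6} + v_{7} + v_{9} — sig = (2;(1,1,1))
  {5,7}:  v_{5} + v_{7} = v_{1} + v_{4} + v_{6} + v_{9} — sig = (2;(1,1,1,1))
  {0,2}:  v_{0} + v_{2} = 2·v_{6} + v_{8} + 2·v_{9} — sig = (2;(1,2,2))
  {0,1,4}:  v_{0} + v_{1} + v_{4} = v_{5} — sig = (3;(1))
  {3,6,9}:  v_{3} + v_{6} + v_{9} = v_{0} — sig = (3;(1))
  {1,2,4}:  v_{1} + v_{2} + v_{4} = 2·v_{7} — sig = (3;(2))
  {6,7,8,9}:  v_{6} + v_{7} + v_{8} + v_{9} = v_{2} — sig = (4;(1))
  {1,4,6,8,9}:  v_{1} + v_{4} + v_{6} + v_{8} + v_{9} = v_{7} — sig = (5;(1))

Sorted signature multiset PRS(X):
    |P|=2: 7 collections, coeffs (), (), (1,1), (1,1,1), (1,1,1), (1,1,1,1), (1,2,2)
    |P|=3: 3 collections, coeffs (1), (1), (2)
    |P|=4: 1 collection, coeffs (1)
    |P|=5: 1 collection, coeffs (1)


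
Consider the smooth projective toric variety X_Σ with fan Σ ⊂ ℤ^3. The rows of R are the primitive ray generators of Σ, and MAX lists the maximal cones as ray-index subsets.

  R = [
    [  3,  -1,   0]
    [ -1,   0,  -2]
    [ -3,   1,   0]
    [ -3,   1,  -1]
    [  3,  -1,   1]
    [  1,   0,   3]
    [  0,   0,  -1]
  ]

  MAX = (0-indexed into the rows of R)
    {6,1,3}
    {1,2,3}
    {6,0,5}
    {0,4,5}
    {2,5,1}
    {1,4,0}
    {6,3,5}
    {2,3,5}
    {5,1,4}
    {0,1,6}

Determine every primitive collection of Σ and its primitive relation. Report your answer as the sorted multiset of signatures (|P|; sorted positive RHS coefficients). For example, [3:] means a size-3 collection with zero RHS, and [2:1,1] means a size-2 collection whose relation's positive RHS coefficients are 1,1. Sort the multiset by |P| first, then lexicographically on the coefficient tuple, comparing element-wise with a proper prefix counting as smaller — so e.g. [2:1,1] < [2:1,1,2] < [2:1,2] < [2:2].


Primitive collections (9):

  P = {0,2}:  v_{0} + v_{2} = 0  ⇒ sig = [2:]
  P = {3,4}:  v_{3} + v_{4} = 0  ⇒ sig = [2:]
  P = {0,3}:  v_{0} + v_{3} = v_{6}  ⇒ sig = [2:1]
  P = {2,6}:  v_{2} + v_{6} = v_{3}  ⇒ sig = [2:1]
  P = {4,6}:  v_{4} + v_{6} = v_{0}  ⇒ sig = [2:1]
  P = {2,4}:  v_{2} + v_{4} = v_{1} + v_{5}  ⇒ sig = [2:1,1]
  P = {1,5,6}:  v_{1} + v_{5} + v_{6} = 0  ⇒ sig = [3:]
  P = {0,1,5}:  v_{0} + v_{1} + v_{5} = v_{4}  ⇒ sig = [3:1]
  P = {1,3,5}:  v_{1} + v_{3} + v_{5} = v_{2}  ⇒ sig = [3:1]

Signatures (|P|; sorted positive RHS coefficients), sorted:
[[2:], [2:], [2:1], [2:1], [2:1], [2:1,1], [3:], [3:1], [3:1]]


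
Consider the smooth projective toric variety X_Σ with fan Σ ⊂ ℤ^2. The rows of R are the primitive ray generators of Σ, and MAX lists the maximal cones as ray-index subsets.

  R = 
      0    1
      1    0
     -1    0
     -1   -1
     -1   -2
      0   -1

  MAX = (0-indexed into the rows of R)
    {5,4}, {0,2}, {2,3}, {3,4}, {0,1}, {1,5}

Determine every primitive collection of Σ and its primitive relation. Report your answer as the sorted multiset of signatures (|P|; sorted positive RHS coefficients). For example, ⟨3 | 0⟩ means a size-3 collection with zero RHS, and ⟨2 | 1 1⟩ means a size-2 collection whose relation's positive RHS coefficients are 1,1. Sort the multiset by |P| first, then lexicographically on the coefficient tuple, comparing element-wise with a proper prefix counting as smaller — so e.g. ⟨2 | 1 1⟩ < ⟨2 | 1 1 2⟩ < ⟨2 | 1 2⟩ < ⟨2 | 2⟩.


Minimal non-faces — 9 found among 6 rays, 6 max cones:

  P={0,5}:  v_{0} + v_{5} = 0 — sig = ⟨2 | 0⟩
  P={1,2}:  v_{1} + v_{2} = 0 — sig = ⟨2 | 0⟩
  P={0,3}:  v_{0} + v_{3} = v_{2} — sig = ⟨2 | 1⟩
  P={0,4}:  v_{0} + v_{4} = v_{3} — sig = ⟨2 | 1⟩
  P={1,3}:  v_{1} + v_{3} = v_{5} — sig = ⟨2 | 1⟩
  P={2,5}:  v_{2} + v_{5} = v_{3} — sig = ⟨2 | 1⟩
  P={3,5}:  v_{3} + v_{5} = v_{4} — sig = ⟨2 | 1⟩
  P={1,4}:  v_{1} + v_{4} = 2·v_{5} — sig = ⟨2 | 2⟩
  P={2,4}:  v_{2} + v_{4} = 2·v_{3} — sig = ⟨2 | 2⟩

so the primitive-relation signature multiset is
[⟨2 | 0⟩, ⟨2 | 0⟩, ⟨2 | 1⟩, ⟨2 | 1⟩, ⟨2 | 1⟩, ⟨2 | 1⟩, ⟨2 | 1⟩, ⟨2 | 2⟩, ⟨2 | 2⟩]


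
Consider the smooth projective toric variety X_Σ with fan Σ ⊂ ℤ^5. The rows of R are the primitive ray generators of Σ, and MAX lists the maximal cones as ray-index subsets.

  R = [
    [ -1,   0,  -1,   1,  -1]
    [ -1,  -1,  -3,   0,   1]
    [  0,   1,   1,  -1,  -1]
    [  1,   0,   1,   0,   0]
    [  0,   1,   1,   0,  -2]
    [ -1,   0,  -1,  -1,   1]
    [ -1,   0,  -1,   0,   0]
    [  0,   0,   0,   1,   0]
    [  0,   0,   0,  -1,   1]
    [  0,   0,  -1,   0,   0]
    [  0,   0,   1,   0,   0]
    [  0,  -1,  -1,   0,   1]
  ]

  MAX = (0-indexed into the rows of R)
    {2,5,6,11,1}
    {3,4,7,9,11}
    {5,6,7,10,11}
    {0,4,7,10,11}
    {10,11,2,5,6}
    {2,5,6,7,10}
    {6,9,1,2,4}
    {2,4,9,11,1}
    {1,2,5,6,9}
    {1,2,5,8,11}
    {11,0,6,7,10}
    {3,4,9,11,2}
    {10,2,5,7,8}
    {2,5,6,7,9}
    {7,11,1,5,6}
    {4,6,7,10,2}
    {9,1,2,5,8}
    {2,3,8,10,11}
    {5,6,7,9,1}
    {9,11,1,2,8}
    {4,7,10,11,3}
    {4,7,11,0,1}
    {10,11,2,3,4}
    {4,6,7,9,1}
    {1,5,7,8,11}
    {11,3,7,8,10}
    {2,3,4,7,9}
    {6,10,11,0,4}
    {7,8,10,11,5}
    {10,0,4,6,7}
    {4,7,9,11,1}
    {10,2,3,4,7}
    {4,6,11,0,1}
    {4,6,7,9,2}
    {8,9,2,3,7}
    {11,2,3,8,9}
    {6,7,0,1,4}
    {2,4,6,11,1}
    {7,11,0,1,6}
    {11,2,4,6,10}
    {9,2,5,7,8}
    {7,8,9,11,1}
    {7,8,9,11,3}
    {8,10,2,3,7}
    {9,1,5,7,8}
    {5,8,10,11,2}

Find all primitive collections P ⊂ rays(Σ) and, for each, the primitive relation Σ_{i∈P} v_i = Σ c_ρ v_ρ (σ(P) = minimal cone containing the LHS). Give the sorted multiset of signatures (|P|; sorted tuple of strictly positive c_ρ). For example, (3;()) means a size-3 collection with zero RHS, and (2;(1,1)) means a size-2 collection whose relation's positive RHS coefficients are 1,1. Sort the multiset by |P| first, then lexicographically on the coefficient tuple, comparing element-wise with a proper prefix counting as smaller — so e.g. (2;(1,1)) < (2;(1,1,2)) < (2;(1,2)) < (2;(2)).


The 18 primitive collections of Σ (r=12, n=5):

  P={3,6}:  v_{3} + v_{6} = 0  →  sig = (2;())
  P={9,10}:  v_{9} + v_{10} = 0  →  sig = (2;())
  P={0,8}:  v_{0} + v_{8} = v_{6}  →  sig = (2;(1))
  P={3,5}:  v_{3} + v_{5} = v_{8}  →  sig = (2;(1))
  P={4,8}:  v_{4} + v_{8} = v_{2}  →  sig = (2;(1))
  P={6,8}:  v_{6} + v_{8} = v_{5}  →  sig = (2;(1))
  P={0,2}:  v_{0} + v_{2} = v_{4} + v_{6}  →  sig = (2;(1,1))
  P={1,3}:  v_{1} + v_{3} = v_{9} + v_{11}  →  sig = (2;(1,1))
  P={1,10}:  v_{1} + v_{10} = v_{6} + v_{11}  →  sig = (2;(1,1))
  P={4,5}:  v_{4} + v_{5} = v_{2} + v_{6}  →  sig = (2;(1,1))
  P={0,3}:  v_{0} + v_{3} = v_{4} + v_{7} + v_{11}  →  sig = (2;(1,1,1))
  P={0,9}:  v_{0} + v_{9} = v_{1} + v_{4} + v_{7}  →  sig = (2;(1,1,1))
  P={0,5}:  v_{0} + v_{5} = 2·v_{6}  →  sig = (2;(2))
  P={2,7,11}:  v_{2} + v_{7} + v_{11} = 0  →  sig = (3;())
  P={6,9,11}:  v_{6} + v_{9} + v_{11} = v_{1}  →  sig = (3;(1))
  P={1,2,7}:  v_{1} + v_{2} + v_{7} = v_{6} + v_{9}  →  sig = (3;(1,1))
  P={5,9,11}:  v_{5} + v_{9} + v_{11} = v_{1} + v_{8}  →  sig = (3;(1,1))
  P={4,6,7,11}:  v_{4} + v_{6} + v_{7} + v_{11} = v_{0}  →  sig = (4;(1))

Hence PRS(X_Σ) =
    |P|=2: 13 collections, coeffs (), (), (1), (1), (1), (1), (1,1), (1,1), (1,1), (1,1), (1,1,1), (1,1,1), (2)
    |P|=3: 4 collections, coeffs (), (1), (1,1), (1,1)
    |P|=4: 1 collection, coeffs (1)


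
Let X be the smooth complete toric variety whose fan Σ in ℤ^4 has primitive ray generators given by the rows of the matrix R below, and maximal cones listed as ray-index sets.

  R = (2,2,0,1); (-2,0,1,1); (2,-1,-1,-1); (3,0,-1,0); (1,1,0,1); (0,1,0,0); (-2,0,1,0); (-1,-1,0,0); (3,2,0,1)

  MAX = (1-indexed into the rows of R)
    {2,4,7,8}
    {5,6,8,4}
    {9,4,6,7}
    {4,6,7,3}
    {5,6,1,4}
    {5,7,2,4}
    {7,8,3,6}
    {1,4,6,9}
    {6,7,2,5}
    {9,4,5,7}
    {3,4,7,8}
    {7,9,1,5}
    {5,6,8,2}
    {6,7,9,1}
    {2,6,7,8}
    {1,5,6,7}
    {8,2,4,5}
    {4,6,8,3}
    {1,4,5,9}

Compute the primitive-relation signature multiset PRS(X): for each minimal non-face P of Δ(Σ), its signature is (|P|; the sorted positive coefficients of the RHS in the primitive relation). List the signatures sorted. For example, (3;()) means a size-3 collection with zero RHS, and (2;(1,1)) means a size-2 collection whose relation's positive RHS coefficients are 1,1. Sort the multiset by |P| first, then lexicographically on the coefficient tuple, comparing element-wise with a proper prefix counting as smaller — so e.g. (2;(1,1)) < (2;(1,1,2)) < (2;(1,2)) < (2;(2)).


Minimal non-faces — 14 found among 9 rays, 19 max cones:

  • {1,8}:  v_{1} + v_{8} = v_{5} ; sig = (2;(1))
  • {3,5}:  v_{3} + v_{5} = v_{4} ; sig = (2;(1))
  • {2,3}:  v_{2} + v_{3} = v_{4} + v_{7} + v_{8} ; sig = (2;(1,1,1))
  • {8,9}:  v_{8} + v_{9} = v_{4} + v_{5} + v_{7} ; sig = (2;(1,1,1))
  • {1,3}:  v_{1} + v_{3} = 2·v_{4} + v_{6} + v_{7} ; sig = (2;(1,1,2))
  • {1,2}:  v_{1} + v_{2} = 2·v_{5} + v_{7} ; sig = (2;(1,2))
  • {2,9}:  v_{2} + v_{9} = v_{4} + 2·v_{5} + 2·v_{7} ; sig = (2;(1,2,2))
  • {3,9}:  v_{3} + v_{9} = 3·v_{4} + v_{6} + 2·v_{7} ; sig = (2;(1,2,3))
  • {1,4,7}:  v_{1} + v_{4} + v_{7} = v_{9} ; sig = (3;(1))
  • {2,4,6}:  v_{2} + v_{4} + v_{6} = v_{5} ; sig = (3;(1))
  • {5,7,8}:  v_{5} + v_{7} + v_{8} = v_{2} ; sig = (3;(1))
  • {5,6,9}:  v_{5} + v_{6} + v_{9} = 2·v_{1} ; sig = (3;(2))
  • {4,6,7,8}:  v_{4} + v_{6} + v_{7} + v_{8} = 0 ; sig = (4;())
  • {4,5,6,7}:  v_{4} + v_{5} + v_{6} + v_{7} = v_{1} ; sig = (4;(1))

Hence PRS(X_Σ) =
    |P|=2: 8 collections, coeffs (1), (1), (1,1,1), (1,1,1), (1,1,2), (1,2), (1,2,2), (1,2,3)
    |P|=3: 4 collections, coeffs (1), (1), (1), (2)
    |P|=4: 2 collections, coeffs (), (1)


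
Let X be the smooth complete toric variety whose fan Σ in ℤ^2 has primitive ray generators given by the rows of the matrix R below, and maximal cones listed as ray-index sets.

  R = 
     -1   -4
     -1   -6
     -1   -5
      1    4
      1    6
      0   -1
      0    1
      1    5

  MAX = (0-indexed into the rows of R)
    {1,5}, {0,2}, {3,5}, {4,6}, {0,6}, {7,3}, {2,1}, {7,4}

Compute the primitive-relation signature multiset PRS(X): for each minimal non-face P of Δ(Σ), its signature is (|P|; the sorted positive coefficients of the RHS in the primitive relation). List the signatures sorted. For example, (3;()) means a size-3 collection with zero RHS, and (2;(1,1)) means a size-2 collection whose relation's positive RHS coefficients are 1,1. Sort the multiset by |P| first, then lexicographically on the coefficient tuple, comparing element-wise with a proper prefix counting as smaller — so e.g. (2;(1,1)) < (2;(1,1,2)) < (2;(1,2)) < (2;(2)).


Σ has 20 primitive collections:

  {0,3}:  v_{0} + v_{3} = 0  ⇒ sig = (2;())
  {1,4}:  v_{1} + v_{4} = 0  ⇒ sig = (2;())
  {2,7}:  v_{2} + v_{7} = 0  ⇒ sig = (2;())
  {5,6}:  v_{5} + v_{6} = 0  ⇒ sig = (2;())
  {0,5}:  v_{0} + v_{5} = v_{2}  ⇒ sig = (2;(1))
  {0,7}:  v_{0} + v_{7} = v_{6}  ⇒ sig = (2;(1))
  {1,6}:  v_{1} + v_{6} = v_{2}  ⇒ sig = (2;(1))
  {1,7}:  v_{1} + v_{7} = v_{5}  ⇒ sig = (2;(1))
  {2,3}:  v_{2} + v_{3} = v_{5}  ⇒ sig = (2;(1))
  {2,4}:  v_{2} + v_{4} = v_{6}  ⇒ sig = (2;(1))
  {2,5}:  v_{2} + v_{5} = v_{1}  ⇒ sig = (2;(1))
  {2,6}:  v_{2} + v_{6} = v_{0}  ⇒ sig = (2;(1))
  {3,6}:  v_{3} + v_{6} = v_{7}  ⇒ sig = (2;(1))
  {4,5}:  v_{4} + v_{5} = v_{7}  ⇒ sig = (2;(1))
  {5,7}:  v_{5} + v_{7} = v_{3}  ⇒ sig = (2;(1))
  {6,7}:  v_{6} + v_{7} = v_{4}  ⇒ sig = (2;(1))
  {0,1}:  v_{0} + v_{1} = 2·v_{2}  ⇒ sig = (2;(2))
  {0,4}:  v_{0} + v_{4} = 2·v_{6}  ⇒ sig = (2;(2))
  {1,3}:  v_{1} + v_{3} = 2·v_{5}  ⇒ sig = (2;(2))
  {3,4}:  v_{3} + v_{4} = 2·v_{7}  ⇒ sig = (2;(2))

Hence PRS(X_Σ) =
    |P|=2: 20 collections, coeffs (), (), (), (), (1), (1), (1), (1), (1), (1), (1), (1), (1), (1), (1), (1), (2), (2), (2), (2)


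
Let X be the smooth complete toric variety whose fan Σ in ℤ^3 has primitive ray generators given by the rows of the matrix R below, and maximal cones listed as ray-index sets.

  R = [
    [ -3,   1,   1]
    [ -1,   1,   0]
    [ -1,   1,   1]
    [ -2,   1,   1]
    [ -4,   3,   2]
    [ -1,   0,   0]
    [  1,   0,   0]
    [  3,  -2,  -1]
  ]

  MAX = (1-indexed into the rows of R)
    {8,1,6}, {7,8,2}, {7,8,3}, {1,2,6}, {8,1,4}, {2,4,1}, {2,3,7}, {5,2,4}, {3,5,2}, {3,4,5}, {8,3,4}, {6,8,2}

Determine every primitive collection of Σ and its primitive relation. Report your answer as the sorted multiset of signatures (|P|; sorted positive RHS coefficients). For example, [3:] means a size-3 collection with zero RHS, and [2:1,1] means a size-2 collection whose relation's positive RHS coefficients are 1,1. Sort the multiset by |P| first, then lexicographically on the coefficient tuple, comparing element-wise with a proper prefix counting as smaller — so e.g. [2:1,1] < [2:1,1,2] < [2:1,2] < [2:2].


|primitive collections| = 14. Relations:

  P = {6,7}:  v_{6} + v_{7} = 0  →  sig = [2:]
  P = {1,7}:  v_{1} + v_{7} = v_{4}  →  sig = [2:1]
  P = {3,6}:  v_{3} + v_{6} = v_{4}  →  sig = [2:1]
  P = {4,6}:  v_{4} + v_{6} = v_{1}  →  sig = [2:1]
  P = {4,7}:  v_{4} + v_{7} = v_{3}  →  sig = [2:1]
  P = {5,8}:  v_{5} + v_{8} = v_{3}  →  sig = [2:1]
  P = {5,6}:  v_{5} + v_{6} = v_{2} + 2·v_{4}  →  sig = [2:1,2]
  P = {5,7}:  v_{5} + v_{7} = v_{2} + 2·v_{3}  →  sig = [2:1,2]
  P = {1,5}:  v_{1} + v_{5} = v_{2} + 3·v_{4}  →  sig = [2:1,3]
  P = {1,3}:  v_{1} + v_{3} = 2·v_{4}  →  sig = [2:2]
  P = {2,4,8}:  v_{2} + v_{4} + v_{8} = 0  →  sig = [3:]
  P = {1,2,8}:  v_{1} + v_{2} + v_{8} = v_{6}  →  sig = [3:1]
  P = {2,3,4}:  v_{2} + v_{3} + v_{4} = v_{5}  →  sig = [3:1]
  P = {2,3,8}:  v_{2} + v_{3} + v_{8} = v_{7}  →  sig = [3:1]

Signatures (|P|; sorted positive RHS coefficients), sorted:
    |P|=2: 10 collections, coeffs (), (1), (1), (1), (1), (1), (1,2), (1,2), (1,3), (2)
    |P|=3: 4 collections, coeffs (), (1), (1), (1)


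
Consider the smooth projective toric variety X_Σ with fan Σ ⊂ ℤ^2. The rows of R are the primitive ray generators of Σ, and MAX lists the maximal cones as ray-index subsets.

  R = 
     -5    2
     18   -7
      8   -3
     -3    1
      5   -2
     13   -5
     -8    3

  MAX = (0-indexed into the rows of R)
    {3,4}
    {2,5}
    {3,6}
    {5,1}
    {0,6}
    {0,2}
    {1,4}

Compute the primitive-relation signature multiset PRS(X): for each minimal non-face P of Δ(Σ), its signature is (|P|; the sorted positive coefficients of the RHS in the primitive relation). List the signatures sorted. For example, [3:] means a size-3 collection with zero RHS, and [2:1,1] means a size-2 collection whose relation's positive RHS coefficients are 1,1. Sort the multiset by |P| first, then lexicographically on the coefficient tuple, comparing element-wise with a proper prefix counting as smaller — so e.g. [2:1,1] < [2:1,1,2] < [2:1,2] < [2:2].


Δ(Σ) — 7 vertices, 14 min non-faces:

  P={0,4}:  v_{0} + v_{4} = 0  ⟹  sig = [2:]
  P={2,6}:  v_{2} + v_{6} = 0  ⟹  sig = [2:]
  P={0,1}:  v_{0} + v_{1} = v_{5}  ⟹  sig = [2:1]
  P={0,3}:  v_{0} + v_{3} = v_{6}  ⟹  sig = [2:1]
  P={0,5}:  v_{0} + v_{5} = v_{2}  ⟹  sig = [2:1]
  P={2,3}:  v_{2} + v_{3} = v_{4}  ⟹  sig = [2:1]
  P={2,4}:  v_{2} + v_{4} = v_{5}  ⟹  sig = [2:1]
  P={4,5}:  v_{4} + v_{5} = v_{1}  ⟹  sig = [2:1]
  P={4,6}:  v_{4} + v_{6} = v_{3}  ⟹  sig = [2:1]
  P={5,6}:  v_{5} + v_{6} = v_{4}  ⟹  sig = [2:1]
  P={1,2}:  v_{1} + v_{2} = 2·v_{5}  ⟹  sig = [2:2]
  P={1,6}:  v_{1} + v_{6} = 2·v_{4}  ⟹  sig = [2:2]
  P={3,5}:  v_{3} + v_{5} = 2·v_{4}  ⟹  sig = [2:2]
  P={1,3}:  v_{1} + v_{3} = 3·v_{4}  ⟹  sig = [2:3]

Hence PRS(X_Σ) =
    [2:]
    [2:]
    [2:1]
    [2:1]
    [2:1]
    [2:1]
    [2:1]
    [2:1]
    [2:1]
    [2:1]
    [2:2]
    [2:2]
    [2:2]
    [2:3]


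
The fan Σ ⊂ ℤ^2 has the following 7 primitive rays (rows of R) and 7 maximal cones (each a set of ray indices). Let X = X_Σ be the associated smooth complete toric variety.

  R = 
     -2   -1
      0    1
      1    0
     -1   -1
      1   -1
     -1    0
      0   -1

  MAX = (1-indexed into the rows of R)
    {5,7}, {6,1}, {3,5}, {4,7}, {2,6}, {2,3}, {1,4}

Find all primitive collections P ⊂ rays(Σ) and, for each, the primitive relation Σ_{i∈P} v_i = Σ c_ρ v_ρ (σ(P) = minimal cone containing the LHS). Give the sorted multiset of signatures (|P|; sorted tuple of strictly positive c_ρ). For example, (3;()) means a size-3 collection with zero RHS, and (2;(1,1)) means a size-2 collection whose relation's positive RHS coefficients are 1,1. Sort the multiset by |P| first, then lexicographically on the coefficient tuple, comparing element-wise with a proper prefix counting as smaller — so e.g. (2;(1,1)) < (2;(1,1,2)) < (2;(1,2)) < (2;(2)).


14 minimal non-faces of Δ(Σ) (on 7 rays):

  P={2,7}:  v_{2} + v_{7} = 0 ; sig = (2;())
  P={3,6}:  v_{3} + v_{6} = 0 ; sig = (2;())
  P={1,3}:  v_{1} + v_{3} = v_{4} ; sig = (2;(1))
  P={2,4}:  v_{2} + v_{4} = v_{6} ; sig = (2;(1))
  P={2,5}:  v_{2} + v_{5} = v_{3} ; sig = (2;(1))
  P={3,4}:  v_{3} + v_{4} = v_{7} ; sig = (2;(1))
  P={3,7}:  v_{3} + v_{7} = v_{5} ; sig = (2;(1))
  P={4,6}:  v_{4} + v_{6} = v_{1} ; sig = (2;(1))
  P={5,6}:  v_{5} + v_{6} = v_{7} ; sig = (2;(1))
  P={6,7}:  v_{6} + v_{7} = v_{4} ; sig = (2;(1))
  P={1,5}:  v_{1} + v_{5} = v_{4} + v_{7} ; sig = (2;(1,1))
  P={1,2}:  v_{1} + v_{2} = 2·v_{6} ; sig = (2;(2))
  P={1,7}:  v_{1} + v_{7} = 2·v_{4} ; sig = (2;(2))
  P={4,5}:  v_{4} + v_{5} = 2·v_{7} ; sig = (2;(2))

Signatures (|P|; sorted positive RHS coefficients), sorted:
[(2;()), (2;()), (2;(1)), (2;(1)), (2;(1)), (2;(1)), (2;(1)), (2;(1)), (2;(1)), (2;(1)), (2;(1,1)), (2;(2)), (2;(2)), (2;(2))]


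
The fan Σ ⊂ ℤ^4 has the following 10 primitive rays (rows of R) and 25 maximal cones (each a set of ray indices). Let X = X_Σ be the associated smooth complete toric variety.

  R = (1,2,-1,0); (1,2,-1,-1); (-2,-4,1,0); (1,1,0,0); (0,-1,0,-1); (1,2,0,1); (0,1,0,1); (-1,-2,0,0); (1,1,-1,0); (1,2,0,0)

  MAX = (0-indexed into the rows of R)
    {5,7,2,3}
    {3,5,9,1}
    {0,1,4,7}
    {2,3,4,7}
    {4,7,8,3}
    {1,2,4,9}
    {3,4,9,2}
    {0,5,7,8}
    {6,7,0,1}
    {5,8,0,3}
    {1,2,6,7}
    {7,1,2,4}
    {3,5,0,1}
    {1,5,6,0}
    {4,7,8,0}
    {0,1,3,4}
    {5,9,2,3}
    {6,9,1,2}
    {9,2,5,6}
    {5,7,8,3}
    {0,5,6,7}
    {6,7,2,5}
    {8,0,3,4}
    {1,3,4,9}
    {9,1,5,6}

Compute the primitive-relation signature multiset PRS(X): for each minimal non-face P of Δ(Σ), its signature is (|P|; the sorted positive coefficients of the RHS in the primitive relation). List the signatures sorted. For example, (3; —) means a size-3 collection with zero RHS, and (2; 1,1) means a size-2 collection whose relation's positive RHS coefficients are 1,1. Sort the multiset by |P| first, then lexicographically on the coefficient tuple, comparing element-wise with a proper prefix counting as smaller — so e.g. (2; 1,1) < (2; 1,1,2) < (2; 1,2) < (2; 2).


Primitive collections (15):

  P = {4,6}:  v_{4} + v_{6} = 0 ; sig = (2; —)
  P = {7,9}:  v_{7} + v_{9} = 0 ; sig = (2; —)
  P = {0,2}:  v_{0} + v_{2} = v_{7} ; sig = (2; 1)
  P = {3,6}:  v_{3} + v_{6} = v_{5} ; sig = (2; 1)
  P = {4,5}:  v_{4} + v_{5} = v_{3} ; sig = (2; 1)
  P = {0,9}:  v_{0} + v_{9} = v_{1} + v_{5} ; sig = (2; 1,1)
  P = {8,9}:  v_{8} + v_{9} = v_{0} + v_{3} ; sig = (2; 1,1)
  P = {6,8}:  v_{6} + v_{8} = v_{0} + v_{5} + v_{7} ; sig = (2; 1,1,1)
  P = {1,8}:  v_{1} + v_{8} = 2·v_{0} + v_{4} ; sig = (2; 1,2)
  P = {2,8}:  v_{2} + v_{8} = v_{3} + 2·v_{7} ; sig = (2; 1,2)
  P = {1,2,5}:  v_{1} + v_{2} + v_{5} = 0 ; sig = (3; —)
  P = {0,3,7}:  v_{0} + v_{3} + v_{7} = v_{8} ; sig = (3; 1)
  P = {1,2,3}:  v_{1} + v_{2} + v_{3} = v_{4} ; sig = (3; 1)
  P = {1,5,7}:  v_{1} + v_{5} + v_{7} = v_{0} ; sig = (3; 1)
  P = {1,3,7}:  v_{1} + v_{3} + v_{7} = v_{0} + v_{4} ; sig = (3; 1,1)

Signatures (|P|; sorted positive RHS coefficients), sorted:
[(2; —), (2; —), (2; 1), (2; 1), (2; 1), (2; 1,1), (2; 1,1), (2; 1,1,1), (2; 1,2), (2; 1,2), (3; —), (3; 1), (3; 1), (3; 1), (3; 1,1)]


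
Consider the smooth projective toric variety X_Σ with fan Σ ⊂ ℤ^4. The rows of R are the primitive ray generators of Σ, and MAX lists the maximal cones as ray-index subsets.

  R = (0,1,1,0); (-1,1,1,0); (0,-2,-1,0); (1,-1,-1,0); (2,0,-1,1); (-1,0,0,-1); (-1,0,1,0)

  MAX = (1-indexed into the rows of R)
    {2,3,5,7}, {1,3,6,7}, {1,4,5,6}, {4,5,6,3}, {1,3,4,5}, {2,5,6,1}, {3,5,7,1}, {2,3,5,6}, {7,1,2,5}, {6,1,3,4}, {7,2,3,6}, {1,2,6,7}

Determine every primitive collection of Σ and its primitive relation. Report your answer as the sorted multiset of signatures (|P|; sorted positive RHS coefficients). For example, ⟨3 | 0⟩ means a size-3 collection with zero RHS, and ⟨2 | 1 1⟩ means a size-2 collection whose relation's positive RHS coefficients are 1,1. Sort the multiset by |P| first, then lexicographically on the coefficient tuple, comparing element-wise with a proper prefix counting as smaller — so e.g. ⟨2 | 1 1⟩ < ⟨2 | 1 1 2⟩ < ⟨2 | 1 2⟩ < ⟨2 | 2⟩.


5 collections generate NE(X_Σ); each relation:

  {2,4}:  v_{2} + v_{4} = 0  ⟹  sig = ⟨2 | 0⟩
  {4,7}:  v_{4} + v_{7} = v_{1} + v_{3}  ⟹  sig = ⟨2 | 1 1⟩
  {5,6,7}:  v_{5} + v_{6} + v_{7} = 0  ⟹  sig = ⟨3 | 0⟩
  {1,2,3}:  v_{1} + v_{2} + v_{3} = v_{7}  ⟹  sig = ⟨3 | 1⟩
  {1,3,5,6}:  v_{1} + v_{3} + v_{5} + v_{6} = v_{4}  ⟹  sig = ⟨4 | 1⟩

Sorted signature multiset PRS(X):
[⟨2 | 0⟩, ⟨2 | 1 1⟩, ⟨3 | 0⟩, ⟨3 | 1⟩, ⟨4 | 1⟩]


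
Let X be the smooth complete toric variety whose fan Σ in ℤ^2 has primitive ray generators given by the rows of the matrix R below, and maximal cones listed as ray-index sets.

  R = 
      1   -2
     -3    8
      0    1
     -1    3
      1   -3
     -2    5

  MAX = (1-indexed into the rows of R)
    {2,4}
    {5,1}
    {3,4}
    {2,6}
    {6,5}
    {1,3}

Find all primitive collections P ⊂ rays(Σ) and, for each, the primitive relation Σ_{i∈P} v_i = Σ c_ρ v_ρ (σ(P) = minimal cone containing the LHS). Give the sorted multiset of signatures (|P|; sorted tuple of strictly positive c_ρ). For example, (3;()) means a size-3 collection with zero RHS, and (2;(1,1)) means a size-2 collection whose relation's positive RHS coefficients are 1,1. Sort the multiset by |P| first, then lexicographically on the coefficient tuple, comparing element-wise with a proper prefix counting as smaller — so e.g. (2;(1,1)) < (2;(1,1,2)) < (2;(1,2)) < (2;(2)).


|primitive collections| = 9. Relations:

  {4,5}:  v_{4} + v_{5} = 0  ⟹  sig = (2;())
  {1,4}:  v_{1} + v_{4} = v_{3}  ⟹  sig = (2;(1))
  {1,6}:  v_{1} + v_{6} = v_{4}  ⟹  sig = (2;(1))
  {2,5}:  v_{2} + v_{5} = v_{6}  ⟹  sig = (2;(1))
  {3,5}:  v_{3} + v_{5} = v_{1}  ⟹  sig = (2;(1))
  {4,6}:  v_{4} + v_{6} = v_{2}  ⟹  sig = (2;(1))
  {1,2}:  v_{1} + v_{2} = 2·v_{4}  ⟹  sig = (2;(2))
  {3,6}:  v_{3} + v_{6} = 2·v_{4}  ⟹  sig = (2;(2))
  {2,3}:  v_{2} + v_{3} = 3·v_{4}  ⟹  sig = (2;(3))

Sorted signature multiset PRS(X):
    (2;())
    (2;(1))
    (2;(1))
    (2;(1))
    (2;(1))
    (2;(1))
    (2;(2))
    (2;(2))
    (2;(3))


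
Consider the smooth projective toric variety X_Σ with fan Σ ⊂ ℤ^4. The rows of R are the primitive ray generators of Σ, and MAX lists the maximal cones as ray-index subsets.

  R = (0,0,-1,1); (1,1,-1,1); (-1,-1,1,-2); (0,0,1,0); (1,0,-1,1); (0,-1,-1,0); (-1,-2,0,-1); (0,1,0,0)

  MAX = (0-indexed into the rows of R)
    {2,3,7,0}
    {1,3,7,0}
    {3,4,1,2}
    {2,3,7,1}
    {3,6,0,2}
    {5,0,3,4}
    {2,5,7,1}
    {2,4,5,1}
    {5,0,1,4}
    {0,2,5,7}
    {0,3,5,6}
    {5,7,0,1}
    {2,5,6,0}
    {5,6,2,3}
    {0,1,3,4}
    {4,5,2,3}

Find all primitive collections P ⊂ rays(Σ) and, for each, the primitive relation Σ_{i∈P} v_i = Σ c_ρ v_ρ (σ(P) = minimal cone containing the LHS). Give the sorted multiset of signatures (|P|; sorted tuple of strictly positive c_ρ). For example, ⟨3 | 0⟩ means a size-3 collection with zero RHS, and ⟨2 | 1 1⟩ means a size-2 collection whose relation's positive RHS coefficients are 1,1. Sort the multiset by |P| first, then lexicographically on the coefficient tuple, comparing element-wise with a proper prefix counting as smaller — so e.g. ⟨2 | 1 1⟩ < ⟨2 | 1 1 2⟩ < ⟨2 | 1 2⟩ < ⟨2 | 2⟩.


Σ has 9 primitive collections:

  P={1,6}:  v_{1} + v_{6} = v_{5} — sig = ⟨2 | 1⟩
  P={4,7}:  v_{4} + v_{7} = v_{1} — sig = ⟨2 | 1⟩
  P={6,7}:  v_{6} + v_{7} = v_{0} + v_{2} — sig = ⟨2 | 1 1⟩
  P={4,6}:  v_{4} + v_{6} = v_{3} + 2·v_{5} — sig = ⟨2 | 1 2⟩
  P={3,5,7}:  v_{3} + v_{5} + v_{7} = 0 — sig = ⟨3 | 0⟩
  P={0,2,4}:  v_{0} + v_{2} + v_{4} = v_{5} — sig = ⟨3 | 1⟩
  P={1,3,5}:  v_{1} + v_{3} + v_{5} = v_{4} — sig = ⟨3 | 1⟩
  P={0,1,2}:  v_{0} + v_{1} + v_{2} = v_{5} + v_{7} — sig = ⟨3 | 1 1⟩
  P={0,2,3,5}:  v_{0} + v_{2} + v_{3} + v_{5} = v_{6} — sig = ⟨4 | 1⟩

Sorted signature multiset PRS(X):
    ⟨2 | 1⟩
    ⟨2 | 1⟩
    ⟨2 | 1 1⟩
    ⟨2 | 1 2⟩
    ⟨3 | 0⟩
    ⟨3 | 1⟩
    ⟨3 | 1⟩
    ⟨3 | 1 1⟩
    ⟨4 | 1⟩


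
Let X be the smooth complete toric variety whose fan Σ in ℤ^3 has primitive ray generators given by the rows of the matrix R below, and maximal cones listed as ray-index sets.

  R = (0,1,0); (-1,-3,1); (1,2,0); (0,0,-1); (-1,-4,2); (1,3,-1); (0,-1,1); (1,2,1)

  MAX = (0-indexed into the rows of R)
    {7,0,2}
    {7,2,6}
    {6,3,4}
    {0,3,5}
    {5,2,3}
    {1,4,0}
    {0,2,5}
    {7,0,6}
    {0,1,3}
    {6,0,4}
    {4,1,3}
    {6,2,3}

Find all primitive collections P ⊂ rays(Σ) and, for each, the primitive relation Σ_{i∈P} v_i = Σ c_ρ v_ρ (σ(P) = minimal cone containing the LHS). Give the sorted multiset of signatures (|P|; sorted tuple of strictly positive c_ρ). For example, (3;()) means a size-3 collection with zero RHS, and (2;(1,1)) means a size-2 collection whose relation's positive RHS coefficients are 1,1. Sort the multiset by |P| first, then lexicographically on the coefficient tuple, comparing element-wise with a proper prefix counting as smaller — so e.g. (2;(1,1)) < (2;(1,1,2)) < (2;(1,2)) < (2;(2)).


Δ(Σ) — 8 vertices, 14 min non-faces:

  P={1,5}:  v_{1} + v_{5} = 0 ; sig = (2;())
  P={1,2}:  v_{1} + v_{2} = v_{6} ; sig = (2;(1))
  P={1,6}:  v_{1} + v_{6} = v_{4} ; sig = (2;(1))
  P={3,7}:  v_{3} + v_{7} = v_{2} ; sig = (2;(1))
  P={4,5}:  v_{4} + v_{5} = v_{6} ; sig = (2;(1))
  P={5,6}:  v_{5} + v_{6} = v_{2} ; sig = (2;(1))
  P={1,7}:  v_{1} + v_{7} = v_{0} + 2·v_{6} ; sig = (2;(1,2))
  P={5,7}:  v_{5} + v_{7} = v_{0} + 2·v_{2} ; sig = (2;(1,2))
  P={4,7}:  v_{4} + v_{7} = v_{0} + 3·v_{6} ; sig = (2;(1,3))
  P={2,4}:  v_{2} + v_{4} = 2·v_{6} ; sig = (2;(2))
  P={0,3,6}:  v_{0} + v_{3} + v_{6} = 0 ; sig = (3;())
  P={0,2,3}:  v_{0} + v_{2} + v_{3} = v_{5} ; sig = (3;(1))
  P={0,2,6}:  v_{0} + v_{2} + v_{6} = v_{7} ; sig = (3;(1))
  P={0,3,4}:  v_{0} + v_{3} + v_{4} = v_{1} ; sig = (3;(1))

Sorted signature multiset PRS(X):
[(2;()), (2;(1)), (2;(1)), (2;(1)), (2;(1)), (2;(1)), (2;(1,2)), (2;(1,2)), (2;(1,3)), (2;(2)), (3;()), (3;(1)), (3;(1)), (3;(1))]


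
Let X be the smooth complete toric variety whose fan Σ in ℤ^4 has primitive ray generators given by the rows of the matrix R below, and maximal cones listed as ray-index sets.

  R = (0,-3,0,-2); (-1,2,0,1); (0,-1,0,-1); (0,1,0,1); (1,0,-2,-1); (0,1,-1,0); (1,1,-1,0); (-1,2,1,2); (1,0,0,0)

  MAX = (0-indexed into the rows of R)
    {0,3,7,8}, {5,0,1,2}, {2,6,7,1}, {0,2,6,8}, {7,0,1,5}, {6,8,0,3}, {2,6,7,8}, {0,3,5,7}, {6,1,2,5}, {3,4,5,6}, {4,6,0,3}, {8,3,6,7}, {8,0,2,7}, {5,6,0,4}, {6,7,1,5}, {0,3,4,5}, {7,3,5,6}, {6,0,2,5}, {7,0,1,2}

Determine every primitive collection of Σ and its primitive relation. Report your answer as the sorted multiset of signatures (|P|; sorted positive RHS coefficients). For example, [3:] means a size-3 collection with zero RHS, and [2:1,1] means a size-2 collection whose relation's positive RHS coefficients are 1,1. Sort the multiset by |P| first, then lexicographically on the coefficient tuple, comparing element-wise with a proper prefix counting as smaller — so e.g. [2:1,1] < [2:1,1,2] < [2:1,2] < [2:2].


Σ has 12 primitive collections:

  {2,3}:  v_{2} + v_{3} = 0  ⇒ sig = [2:]
  {5,8}:  v_{5} + v_{8} = v_{6}  ⇒ sig = [2:1]
  {1,3}:  v_{1} + v_{3} = v_{5} + v_{7}  ⇒ sig = [2:1,1]
  {4,7}:  v_{4} + v_{7} = v_{3} + v_{5}  ⇒ sig = [2:1,1]
  {1,8}:  v_{1} + v_{8} = v_{2} + v_{6} + v_{7}  ⇒ sig = [2:1,1,1]
  {2,4}:  v_{2} + v_{4} = v_{0} + v_{5} + v_{6}  ⇒ sig = [2:1,1,1]
  {4,8}:  v_{4} + v_{8} = v_{0} + v_{3} + 2·v_{6}  ⇒ sig = [2:1,1,2]
  {1,4}:  v_{1} + v_{4} = 2·v_{5}  ⇒ sig = [2:2]
  {0,6,7}:  v_{0} + v_{6} + v_{7} = 0  ⇒ sig = [3:]
  {2,5,7}:  v_{2} + v_{5} + v_{7} = v_{1}  ⇒ sig = [3:1]
  {0,1,6}:  v_{0} + v_{1} + v_{6} = v_{2} + v_{5}  ⇒ sig = [3:1,1]
  {0,3,5,6}:  v_{0} + v_{3} + v_{5} + v_{6} = v_{4}  ⇒ sig = [4:1]

Hence PRS(X_Σ) =
    [2:]
    [2:1]
    [2:1,1]
    [2:1,1]
    [2:1,1,1]
    [2:1,1,1]
    [2:1,1,2]
    [2:2]
    [3:]
    [3:1]
    [3:1,1]
    [4:1]


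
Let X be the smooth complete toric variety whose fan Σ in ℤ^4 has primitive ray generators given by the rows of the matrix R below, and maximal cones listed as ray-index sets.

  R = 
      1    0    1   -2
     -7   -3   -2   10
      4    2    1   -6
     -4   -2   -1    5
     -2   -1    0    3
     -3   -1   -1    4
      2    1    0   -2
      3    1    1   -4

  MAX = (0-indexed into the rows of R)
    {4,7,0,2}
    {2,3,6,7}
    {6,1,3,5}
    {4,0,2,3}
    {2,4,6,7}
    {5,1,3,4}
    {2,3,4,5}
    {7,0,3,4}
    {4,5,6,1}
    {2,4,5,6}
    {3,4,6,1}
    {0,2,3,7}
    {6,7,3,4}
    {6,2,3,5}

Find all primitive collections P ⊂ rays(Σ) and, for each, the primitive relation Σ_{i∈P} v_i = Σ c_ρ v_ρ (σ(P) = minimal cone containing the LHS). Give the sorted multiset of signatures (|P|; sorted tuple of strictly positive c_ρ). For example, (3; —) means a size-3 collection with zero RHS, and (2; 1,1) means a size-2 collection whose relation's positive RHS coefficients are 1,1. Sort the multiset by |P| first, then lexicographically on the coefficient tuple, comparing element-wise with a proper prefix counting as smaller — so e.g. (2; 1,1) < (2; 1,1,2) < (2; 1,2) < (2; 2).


9 minimal non-faces of Δ(Σ) (on 8 rays):

  {5,7}:  v_{5} + v_{7} = 0  ⇒ sig = (2; —)
  {0,6}:  v_{0} + v_{6} = v_{7}  ⇒ sig = (2; 1)
  {1,2}:  v_{1} + v_{2} = v_{5}  ⇒ sig = (2; 1)
  {0,1}:  v_{0} + v_{1} = v_{3} + v_{4}  ⇒ sig = (2; 1,1)
  {0,5}:  v_{0} + v_{5} = v_{2} + v_{3} + v_{4}  ⇒ sig = (2; 1,1,1)
  {1,7}:  v_{1} + v_{7} = v_{3} + v_{4} + v_{6}  ⇒ sig = (2; 1,1,1)
  {2,3,4,6}:  v_{2} + v_{3} + v_{4} + v_{6} = 0  ⇒ sig = (4; —)
  {2,3,4,7}:  v_{2} + v_{3} + v_{4} + v_{7} = v_{0}  ⇒ sig = (4; 1)
  {3,4,5,6}:  v_{3} + v_{4} + v_{5} + v_{6} = v_{1}  ⇒ sig = (4; 1)

Sorted signature multiset PRS(X):
[(2; —), (2; 1), (2; 1), (2; 1,1), (2; 1,1,1), (2; 1,1,1), (4; —), (4; 1), (4; 1)]


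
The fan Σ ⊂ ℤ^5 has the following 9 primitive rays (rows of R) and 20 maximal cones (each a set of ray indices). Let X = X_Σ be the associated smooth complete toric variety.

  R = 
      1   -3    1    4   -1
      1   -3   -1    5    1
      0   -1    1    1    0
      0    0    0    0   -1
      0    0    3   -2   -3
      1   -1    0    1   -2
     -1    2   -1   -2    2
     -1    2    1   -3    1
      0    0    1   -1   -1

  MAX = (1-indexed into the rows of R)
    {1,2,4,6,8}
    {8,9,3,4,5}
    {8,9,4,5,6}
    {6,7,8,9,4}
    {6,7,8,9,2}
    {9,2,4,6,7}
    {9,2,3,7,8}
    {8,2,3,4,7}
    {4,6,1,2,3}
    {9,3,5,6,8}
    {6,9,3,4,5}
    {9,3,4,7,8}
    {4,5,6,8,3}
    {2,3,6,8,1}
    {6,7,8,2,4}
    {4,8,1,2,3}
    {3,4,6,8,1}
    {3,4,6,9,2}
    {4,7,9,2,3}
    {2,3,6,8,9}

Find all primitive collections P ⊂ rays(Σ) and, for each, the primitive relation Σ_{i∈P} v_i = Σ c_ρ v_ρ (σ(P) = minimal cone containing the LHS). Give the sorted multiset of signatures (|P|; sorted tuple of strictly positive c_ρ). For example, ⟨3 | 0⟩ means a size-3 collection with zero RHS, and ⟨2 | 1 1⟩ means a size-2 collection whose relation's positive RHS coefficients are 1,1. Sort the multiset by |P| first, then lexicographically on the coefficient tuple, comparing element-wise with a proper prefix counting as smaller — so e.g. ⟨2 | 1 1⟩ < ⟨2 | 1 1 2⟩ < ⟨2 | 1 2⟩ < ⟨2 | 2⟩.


Δ(Σ) — 9 vertices, 9 min non-faces:

  P = {1,7}:  v_{1} + v_{7} = v_{2} + v_{4} + v_{8}  ⇒ sig = ⟨2 | 1 1 1⟩
  P = {5,7}:  v_{5} + v_{7} = v_{4} + v_{8} + v_{9}  ⇒ sig = ⟨2 | 1 1 1⟩
  P = {1,5}:  v_{1} + v_{5} = 3·v_{3} + v_{4} + 2·v_{6} + v_{8}  ⇒ sig = ⟨2 | 1 1 2 3⟩
  P = {1,9}:  v_{1} + v_{9} = 2·v_{3} + v_{6}  ⇒ sig = ⟨2 | 1 2⟩
  P = {2,5}:  v_{2} + v_{5} = 2·v_{3} + v_{6}  ⇒ sig = ⟨2 | 1 2⟩
  P = {3,6,7}:  v_{3} + v_{6} + v_{7} = 0  ⇒ sig = ⟨3 | 0⟩
  P = {2,4,8,9}:  v_{2} + v_{4} + v_{8} + v_{9} = v_{3}  ⇒ sig = ⟨4 | 1⟩
  P = {2,3,4,6,8}:  v_{2} + v_{3} + v_{4} + v_{6} + v_{8} = v_{1}  ⇒ sig = ⟨5 | 1⟩
  P = {3,4,6,8,9}:  v_{3} + v_{4} + v_{6} + v_{8} + v_{9} = v_{5}  ⇒ sig = ⟨5 | 1⟩

Signatures (|P|; sorted positive RHS coefficients), sorted:
    |P|=2: 5 collections, coeffs (1,1,1), (1,1,1), (1,1,2,3), (1,2), (1,2)
    |P|=3: 1 collection, coeffs ()
    |P|=4: 1 collection, coeffs (1)
    |P|=5: 2 collections, coeffs (1), (1)
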